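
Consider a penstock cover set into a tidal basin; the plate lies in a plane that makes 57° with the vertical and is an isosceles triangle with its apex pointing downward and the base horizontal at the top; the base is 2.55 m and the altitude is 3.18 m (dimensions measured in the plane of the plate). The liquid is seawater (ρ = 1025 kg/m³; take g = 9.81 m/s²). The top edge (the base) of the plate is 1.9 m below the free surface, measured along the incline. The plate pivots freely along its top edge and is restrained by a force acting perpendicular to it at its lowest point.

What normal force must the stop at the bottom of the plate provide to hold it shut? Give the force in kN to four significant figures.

γ = ρg = 1025 × 9.81 / 1000 = 10.05525 kN/m³.
The plate makes 57° with the vertical, i.e. θ = 90° − 57° = 33° to the horizontal. Measuring y along the incline from the free-surface line, vertical depth h = y·sinθ with sinθ = 0.544639.
With the apex down, the centroid sits h/3 = 3.18/3 = 1.06 m below the base (the top edge), so y_c = 1.9 + 1.06 = 2.96 m and h_c = 2.96 × 0.544639 = 1.61213 m.
A = ½ × 2.55 × 3.18 = 4.0545 m².
Resultant F = γ·h_c·A = 10.05525 × 1.61213 × 4.0545 = 65.7249 kN.
I_c = b·h³/36 = 2.55 × 3.18³/36 = 2.27782 m⁴.
Centre of pressure: y_p = y_c + I_c/(y_c·A) = 2.96 + 2.27782/(2.96 × 4.0545) = 2.96 + 0.189797 = 3.1498 m along the plane.
The resultant acts 1.06 + 0.189797 = 1.2498 m (along the plate) below the hinge at the top edge, so the moment about the hinge is M = F × 1.2498 = 65.7249 × 1.2498 = 82.143 kN·m.
A normal force at the bottom, 3.18 m from the hinge, must supply this moment: P = 82.143/3.18 = 25.8311 kN.

P ≈ 25.83 kN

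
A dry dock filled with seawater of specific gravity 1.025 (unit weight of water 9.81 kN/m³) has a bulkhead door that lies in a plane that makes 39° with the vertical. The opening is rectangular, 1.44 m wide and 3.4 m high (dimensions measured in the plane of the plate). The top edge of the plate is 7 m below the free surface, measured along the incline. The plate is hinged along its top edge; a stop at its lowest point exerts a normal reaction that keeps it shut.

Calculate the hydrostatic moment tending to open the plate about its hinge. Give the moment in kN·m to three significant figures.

M ≈ 603 kN·m

γ = 1.025 × 9.81 = 10.05525 kN/m³.
The plate makes 39° with the vertical, i.e. θ = 90° − 39° = 51° to the horizontal. Measuring y along the incline from the free-surface line, vertical depth h = y·sinθ with sinθ = 0.777146.
The centroid lies 3.4/2 = 1.7 m below the top edge, so y_c = 7 + 1.7 = 8.7 m and h_c = 8.7 × 0.777146 = 6.76117 m.
A = 1.44 × 3.4 = 4.896 m².
Resultant F = γ·h_c·A = 10.05525 × 6.76117 × 4.896 = 332.856 kN.
I_c = b·h³/12 = 1.44 × 3.4³/12 = 4.71648 m⁴.
Centre of pressure: y_p = y_c + I_c/(y_c·A) = 8.7 + 4.71648/(8.7 × 4.896) = 8.7 + 0.110728 = 8.81073 m along the plane.
The resultant acts 1.7 + 0.110728 = 1.81073 m (along the plate) below the hinge at the top edge, so the moment about the hinge is M = F × 1.81073 = 332.856 × 1.81073 = 602.712 kN·m.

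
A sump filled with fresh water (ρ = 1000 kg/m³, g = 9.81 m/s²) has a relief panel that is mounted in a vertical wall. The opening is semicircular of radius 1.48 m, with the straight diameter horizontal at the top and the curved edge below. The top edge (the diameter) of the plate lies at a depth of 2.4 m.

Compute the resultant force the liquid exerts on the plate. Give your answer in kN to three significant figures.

γ = ρg = 1000 × 9.81 = 9810 N/m³ = 9.81 kN/m³.
The centroid of a semicircle lies 4r/(3π) = 0.628132 m from the diameter, here below the top edge, so the centroid depth is h_c = 2.4 + 0.628132 = 3.02813 m.
A = πr²/2 = π × 1.48²/2 = 3.44067 m².
Resultant F = γ·h_c·A = 9.81 × 3.02813 × 3.44067 = 102.208 kN.

F ≈ 102 kN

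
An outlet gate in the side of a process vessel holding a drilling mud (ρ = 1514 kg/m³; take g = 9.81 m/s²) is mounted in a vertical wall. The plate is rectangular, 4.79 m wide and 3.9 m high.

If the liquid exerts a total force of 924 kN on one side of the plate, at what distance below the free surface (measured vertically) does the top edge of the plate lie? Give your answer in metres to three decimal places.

d_top ≈ 1.380 m

γ = ρg = 1514 × 9.81 / 1000 = 14.85234 kN/m³.
A = 4.79 × 3.9 = 18.681 m².
From F = γ·h_c·A, the centroid depth is h_c = 924/(14.85234 × 18.681) = 3.33025 m.
The centroid lies 3.9/2 = 1.95 m below the top edge, so the top edge sits at h_top = 3.33025 − 1.95 = 1.38025 m below the surface.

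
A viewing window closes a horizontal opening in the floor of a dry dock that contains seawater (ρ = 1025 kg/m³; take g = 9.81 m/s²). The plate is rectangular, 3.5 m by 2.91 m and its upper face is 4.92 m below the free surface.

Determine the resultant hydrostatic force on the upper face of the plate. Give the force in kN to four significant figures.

γ = ρg = 1025 × 9.81 / 1000 = 10.05525 kN/m³.
The plate is horizontal, so pressure is uniform at p = γ·h = 10.05525 × 4.92 = 49.4718 kN/m².
A = 3.5 × 2.91 = 10.185 m².
F = p·A = 49.4718 × 10.185 = 503.87 kN.

F ≈ 503.9 kN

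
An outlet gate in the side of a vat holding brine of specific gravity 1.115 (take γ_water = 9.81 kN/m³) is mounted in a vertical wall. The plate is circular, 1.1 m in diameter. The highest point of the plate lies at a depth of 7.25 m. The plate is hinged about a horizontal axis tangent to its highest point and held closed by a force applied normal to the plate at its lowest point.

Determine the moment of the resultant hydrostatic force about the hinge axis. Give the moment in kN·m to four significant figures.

γ = 1.115 × 9.81 = 10.93815 kN/m³.
The centroid is at the centre, 0.55 m below the top of the plate, so the centroid depth is h_c = 7.25 + 0.55 = 7.8 m.
A = π(0.55)² = 0.950332 m².
Resultant F = γ·h_c·A = 10.93815 × 7.8 × 0.950332 = 81.08 kN.
I_c = πr⁴/4 = π × 0.55⁴/4 = 0.0718688 m⁴.
Centre of pressure: y_p = y_c + I_c/(y_c·A) = 7.8 + 0.0718688/(7.8 × 0.950332) = 7.8 + 0.00969551 = 7.8097 m along the plane.
The resultant acts 0.55 + 0.00969551 = 0.559696 m (along the plate) below the hinge at the top edge, so the moment about the hinge is M = F × 0.559696 = 81.08 × 0.559696 = 45.3802 kN·m.

M ≈ 45.38 kN·m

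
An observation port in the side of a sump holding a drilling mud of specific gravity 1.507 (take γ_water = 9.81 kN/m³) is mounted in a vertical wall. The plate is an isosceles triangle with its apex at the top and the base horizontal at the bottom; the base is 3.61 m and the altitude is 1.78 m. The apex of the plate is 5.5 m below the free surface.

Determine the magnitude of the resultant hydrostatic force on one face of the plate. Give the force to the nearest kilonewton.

γ = 1.507 × 9.81 = 14.78367 kN/m³.
With the apex up, the centroid sits 2h/3 = 2 × 1.78/3 = 1.18667 m below the apex, so the centroid depth is h_c = 5.5 + 1.18667 = 6.68667 m.
A = ½ × 3.61 × 1.78 = 3.2129 m².
Resultant F = γ·h_c·A = 14.78367 × 6.68667 × 3.2129 = 317.606 kN.

F ≈ 318 kN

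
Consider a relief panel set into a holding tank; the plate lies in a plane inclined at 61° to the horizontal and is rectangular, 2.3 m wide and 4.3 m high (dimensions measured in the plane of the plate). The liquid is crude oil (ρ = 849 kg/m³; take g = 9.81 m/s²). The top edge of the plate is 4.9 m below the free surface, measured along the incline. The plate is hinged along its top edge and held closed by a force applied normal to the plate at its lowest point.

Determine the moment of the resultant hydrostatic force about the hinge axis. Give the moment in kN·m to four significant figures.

M ≈ 1203 kN·m

γ = ρg = 849 × 9.81 / 1000 = 8.32869 kN/m³.
Let θ = 61° be the plate's angle to the horizontal; measure y along the incline from where the plane meets the free surface. Vertical depth h = y·sinθ with sinθ = 0.874620.
The centroid lies 4.3/2 = 2.15 m below the top edge, so y_c = 4.9 + 2.15 = 7.05 m and h_c = 7.05 × 0.874620 = 6.16607 m.
A = 2.3 × 4.3 = 9.89 m².
Resultant F = γ·h_c·A = 8.32869 × 6.16607 × 9.89 = 507.904 kN.
I_c = b·h³/12 = 2.3 × 4.3³/12 = 15.2388 m⁴.
Centre of pressure: y_p = y_c + I_c/(y_c·A) = 7.05 + 15.2388/(7.05 × 9.89) = 7.05 + 0.218557 = 7.26856 m along the plane.
The resultant acts 2.15 + 0.218557 = 2.36856 m (along the plate) below the hinge at the top edge, so the moment about the hinge is M = F × 2.36856 = 507.904 × 2.36856 = 1203 kN·m.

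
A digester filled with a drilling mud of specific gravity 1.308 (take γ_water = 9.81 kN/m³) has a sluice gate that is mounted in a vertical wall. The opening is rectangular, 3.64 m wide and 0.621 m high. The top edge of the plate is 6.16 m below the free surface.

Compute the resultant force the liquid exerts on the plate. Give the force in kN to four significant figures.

γ = 1.308 × 9.81 = 12.83148 kN/m³.
The centroid lies 0.621/2 = 0.3105 m below the top edge, so the centroid depth is h_c = 6.16 + 0.3105 = 6.4705 m.
A = 3.64 × 0.621 = 2.26044 m².
Resultant F = γ·h_c·A = 12.83148 × 6.4705 × 2.26044 = 187.675 kN.

F ≈ 187.7 kN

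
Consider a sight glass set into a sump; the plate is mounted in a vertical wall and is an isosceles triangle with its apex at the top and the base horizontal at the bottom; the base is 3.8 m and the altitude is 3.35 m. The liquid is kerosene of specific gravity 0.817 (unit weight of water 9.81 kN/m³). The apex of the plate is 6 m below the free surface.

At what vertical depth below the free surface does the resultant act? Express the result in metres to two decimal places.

h_p = 8.31 m

γ = 0.817 × 9.81 = 8.01477 kN/m³.
With the apex up, the centroid sits 2h/3 = 2 × 3.35/3 = 2.23333 m below the apex, so the centroid depth is h_c = 6 + 2.23333 = 8.23333 m.
A = ½ × 3.8 × 3.35 = 6.365 m².
Resultant F = γ·h_c·A = 8.01477 × 8.23333 × 6.365 = 420.015 kN.
I_c = b·h³/36 = 3.8 × 3.35³/36 = 3.9684 m⁴.
Centre of pressure: y_p = y_c + I_c/(y_c·A) = 8.23333 + 3.9684/(8.23333 × 6.365) = 8.23333 + 0.0757254 = 8.30906 m along the plane.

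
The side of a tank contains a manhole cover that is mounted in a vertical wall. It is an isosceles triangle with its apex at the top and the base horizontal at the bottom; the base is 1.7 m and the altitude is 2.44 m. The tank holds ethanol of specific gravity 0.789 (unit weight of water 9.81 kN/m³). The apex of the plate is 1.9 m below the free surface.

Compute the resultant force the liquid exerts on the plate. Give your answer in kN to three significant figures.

F ≈ 56.6 kN

γ = 0.789 × 9.81 = 7.74009 kN/m³.
With the apex up, the centroid sits 2h/3 = 2 × 2.44/3 = 1.62667 m below the apex, so the centroid depth is h_c = 1.9 + 1.62667 = 3.52667 m.
A = ½ × 1.7 × 2.44 = 2.074 m².
Resultant F = γ·h_c·A = 7.74009 × 3.52667 × 2.074 = 56.6134 kN.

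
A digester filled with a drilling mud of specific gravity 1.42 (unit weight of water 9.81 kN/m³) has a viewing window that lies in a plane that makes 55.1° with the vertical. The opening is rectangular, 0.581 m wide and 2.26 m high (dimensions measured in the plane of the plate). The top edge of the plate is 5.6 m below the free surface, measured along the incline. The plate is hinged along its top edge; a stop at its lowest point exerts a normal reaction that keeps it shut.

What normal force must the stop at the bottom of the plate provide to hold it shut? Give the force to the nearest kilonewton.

P ≈ 37 kN

γ = 1.42 × 9.81 = 13.9302 kN/m³.
The plate makes 55.1° with the vertical, i.e. θ = 90° − 55.1° = 34.9° to the horizontal. Measuring y along the incline from the free-surface line, vertical depth h = y·sinθ with sinθ = 0.572146.
The centroid lies 2.26/2 = 1.13 m below the top edge, so y_c = 5.6 + 1.13 = 6.73 m and h_c = 6.73 × 0.572146 = 3.85054 m.
A = 0.581 × 2.26 = 1.31306 m².
Resultant F = γ·h_c·A = 13.9302 × 3.85054 × 1.31306 = 70.431 kN.
I_c = b·h³/12 = 0.581 × 2.26³/12 = 0.558882 m⁴.
Centre of pressure: y_p = y_c + I_c/(y_c·A) = 6.73 + 0.558882/(6.73 × 1.31306) = 6.73 + 0.0632442 = 6.79324 m along the plane.
The resultant acts 1.13 + 0.0632442 = 1.19324 m (along the plate) below the hinge at the top edge, so the moment about the hinge is M = F × 1.19324 = 70.431 × 1.19324 = 84.0411 kN·m.
A normal force at the bottom, 2.26 m from the hinge, must supply this moment: P = 84.0411/2.26 = 37.1863 kN.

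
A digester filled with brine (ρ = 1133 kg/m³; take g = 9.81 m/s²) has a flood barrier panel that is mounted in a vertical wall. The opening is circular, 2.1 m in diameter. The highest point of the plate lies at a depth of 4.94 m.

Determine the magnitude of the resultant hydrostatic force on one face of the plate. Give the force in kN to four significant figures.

F ≈ 230.6 kN

γ = ρg = 1133 × 9.81 / 1000 = 11.11473 kN/m³.
The centroid is at the centre, 1.05 m below the top of the plate, so the centroid depth is h_c = 4.94 + 1.05 = 5.99 m.
A = π(1.05)² = 3.46361 m².
Resultant F = γ·h_c·A = 11.11473 × 5.99 × 3.46361 = 230.598 kN.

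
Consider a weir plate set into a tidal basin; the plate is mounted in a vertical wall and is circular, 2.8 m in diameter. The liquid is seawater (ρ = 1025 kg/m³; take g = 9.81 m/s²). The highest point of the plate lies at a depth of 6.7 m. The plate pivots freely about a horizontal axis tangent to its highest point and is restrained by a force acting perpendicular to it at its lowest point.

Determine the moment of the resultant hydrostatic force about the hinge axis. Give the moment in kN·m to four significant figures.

γ = ρg = 1025 × 9.81 / 1000 = 10.05525 kN/m³.
The centroid is at the centre, 1.4 m below the top of the plate, so the centroid depth is h_c = 6.7 + 1.4 = 8.1 m.
A = π(1.4)² = 6.15752 m².
Resultant F = γ·h_c·A = 10.05525 × 8.1 × 6.15752 = 501.515 kN.
I_c = πr⁴/4 = π × 1.4⁴/4 = 3.01719 m⁴.
Centre of pressure: y_p = y_c + I_c/(y_c·A) = 8.1 + 3.01719/(8.1 × 6.15752) = 8.1 + 0.0604939 = 8.16049 m along the plane.
The resultant acts 1.4 + 0.0604939 = 1.46049 m (along the plate) below the hinge at the top edge, so the moment about the hinge is M = F × 1.46049 = 501.515 × 1.46049 = 732.458 kN·m.

M ≈ 732.5 kN·m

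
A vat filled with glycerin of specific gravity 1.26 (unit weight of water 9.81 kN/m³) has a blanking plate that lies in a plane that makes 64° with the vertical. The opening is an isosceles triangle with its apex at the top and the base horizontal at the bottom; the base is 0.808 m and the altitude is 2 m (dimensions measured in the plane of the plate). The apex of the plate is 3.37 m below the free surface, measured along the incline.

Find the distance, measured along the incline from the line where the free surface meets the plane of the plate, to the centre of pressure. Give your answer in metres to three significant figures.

y_p = 4.75 m

γ = 1.26 × 9.81 = 12.3606 kN/m³.
The plate makes 64° with the vertical, i.e. θ = 90° − 64° = 26° to the horizontal. Measuring y along the incline from the free-surface line, vertical depth h = y·sinθ with sinθ = 0.438371.
With the apex up, the centroid sits 2h/3 = 2 × 2/3 = 1.33333 m below the apex, so y_c = 3.37 + 1.33333 = 4.70333 m and h_c = 4.70333 × 0.438371 = 2.0618 m.
A = ½ × 0.808 × 2 = 0.808 m².
Resultant F = γ·h_c·A = 12.3606 × 2.0618 × 0.808 = 20.5919 kN.
I_c = b·h³/36 = 0.808 × 2³/36 = 0.179556 m⁴.
Centre of pressure: y_p = y_c + I_c/(y_c·A) = 4.70333 + 0.179556/(4.70333 × 0.808) = 4.70333 + 0.047248 = 4.75058 m along the plane.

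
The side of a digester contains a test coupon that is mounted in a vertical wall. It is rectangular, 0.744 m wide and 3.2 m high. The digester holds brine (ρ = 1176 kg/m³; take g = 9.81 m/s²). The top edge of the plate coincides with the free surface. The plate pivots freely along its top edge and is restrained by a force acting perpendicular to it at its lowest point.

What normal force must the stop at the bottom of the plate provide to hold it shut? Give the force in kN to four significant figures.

P ≈ 29.30 kN

γ = ρg = 1176 × 9.81 / 1000 = 11.53656 kN/m³.
The centroid lies 3.2/2 = 1.6 m below the top edge, so the centroid depth is h_c = 1.6 m.
A = 0.744 × 3.2 = 2.3808 m².
Resultant F = γ·h_c·A = 11.53656 × 1.6 × 2.3808 = 43.946 kN.
I_c = b·h³/12 = 0.744 × 3.2³/12 = 2.03162 m⁴.
Centre of pressure: y_p = y_c + I_c/(y_c·A) = 1.6 + 2.03162/(1.6 × 2.3808) = 1.6 + 0.533334 = 2.13333 m along the plane.
The resultant acts 1.6 + 0.533334 = 2.13333 m (along the plate) below the hinge at the top edge, so the moment about the hinge is M = F × 2.13333 = 43.946 × 2.13333 = 93.7513 kN·m.
A normal force at the bottom, 3.2 m from the hinge, must supply this moment: P = 93.7513/3.2 = 29.2973 kN.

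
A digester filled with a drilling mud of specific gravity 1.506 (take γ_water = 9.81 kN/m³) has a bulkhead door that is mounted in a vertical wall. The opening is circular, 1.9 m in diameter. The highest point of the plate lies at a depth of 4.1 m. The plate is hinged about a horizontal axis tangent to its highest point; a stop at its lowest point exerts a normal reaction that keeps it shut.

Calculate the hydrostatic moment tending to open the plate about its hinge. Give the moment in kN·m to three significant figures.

γ = 1.506 × 9.81 = 14.77386 kN/m³.
The centroid is at the centre, 0.95 m below the top of the plate, so the centroid depth is h_c = 4.1 + 0.95 = 5.05 m.
A = π(0.95)² = 2.83529 m².
Resultant F = γ·h_c·A = 14.77386 × 5.05 × 2.83529 = 211.535 kN.
I_c = πr⁴/4 = π × 0.95⁴/4 = 0.639712 m⁴.
Centre of pressure: y_p = y_c + I_c/(y_c·A) = 5.05 + 0.639712/(5.05 × 2.83529) = 5.05 + 0.0446782 = 5.09468 m along the plane.
The resultant acts 0.95 + 0.0446782 = 0.994678 m (along the plate) below the hinge at the top edge, so the moment about the hinge is M = F × 0.994678 = 211.535 × 0.994678 = 210.409 kN·m.

M ≈ 210 kN·m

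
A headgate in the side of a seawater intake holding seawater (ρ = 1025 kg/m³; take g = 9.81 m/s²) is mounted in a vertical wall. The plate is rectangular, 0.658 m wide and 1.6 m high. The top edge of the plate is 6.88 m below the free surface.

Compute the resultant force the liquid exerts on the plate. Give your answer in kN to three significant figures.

γ = ρg = 1025 × 9.81 / 1000 = 10.05525 kN/m³.
The centroid lies 1.6/2 = 0.8 m below the top edge, so the centroid depth is h_c = 6.88 + 0.8 = 7.68 m.
A = 0.658 × 1.6 = 1.0528 m².
Resultant F = γ·h_c·A = 10.05525 × 7.68 × 1.0528 = 81.3018 kN.

F ≈ 81.3 kN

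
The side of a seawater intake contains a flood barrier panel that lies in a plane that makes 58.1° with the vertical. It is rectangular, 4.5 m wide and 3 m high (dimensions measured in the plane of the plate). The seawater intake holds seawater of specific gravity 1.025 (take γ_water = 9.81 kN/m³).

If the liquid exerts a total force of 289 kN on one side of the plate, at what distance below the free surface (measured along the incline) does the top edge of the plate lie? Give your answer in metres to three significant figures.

y_top ≈ 2.53 m

γ = 1.025 × 9.81 = 10.05525 kN/m³.
A = 4.5 × 3 = 13.5 m².
From F = γ·h_c·A, the centroid depth is h_c = 289/(10.05525 × 13.5) = 2.12898 m.
The plate makes 58.1° with the vertical, i.e. θ = 90° − 58.1° = 31.9° to the horizontal. Measuring y along the incline from the free-surface line, vertical depth h = y·sinθ with sinθ = 0.528438.
Along the incline, y_c = h_c/sinθ = 2.12898/0.528438 = 4.02882 m.
The centroid lies 3/2 = 1.5 m below the top edge, so the top edge sits at y_top = 4.02882 − 1.5 = 2.52882 m along the incline.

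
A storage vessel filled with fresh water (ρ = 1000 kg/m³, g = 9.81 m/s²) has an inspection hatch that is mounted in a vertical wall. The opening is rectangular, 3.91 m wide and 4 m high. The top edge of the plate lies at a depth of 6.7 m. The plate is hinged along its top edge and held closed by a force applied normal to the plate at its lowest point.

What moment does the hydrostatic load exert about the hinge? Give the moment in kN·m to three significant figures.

γ = ρg = 1000 × 9.81 = 9810 N/m³ = 9.81 kN/m³.
The centroid lies 4/2 = 2 m below the top edge, so the centroid depth is h_c = 6.7 + 2 = 8.7 m.
A = 3.91 × 4 = 15.64 m².
Resultant F = γ·h_c·A = 9.81 × 8.7 × 15.64 = 1334.83 kN.
I_c = b·h³/12 = 3.91 × 4³/12 = 20.8533 m⁴.
Centre of pressure: y_p = y_c + I_c/(y_c·A) = 8.7 + 20.8533/(8.7 × 15.64) = 8.7 + 0.153256 = 8.85326 m along the plane.
The resultant acts 2 + 0.153256 = 2.15326 m (along the plate) below the hinge at the top edge, so the moment about the hinge is M = F × 2.15326 = 1334.83 × 2.15326 = 2874.24 kN·m.

M ≈ 2870 kN·m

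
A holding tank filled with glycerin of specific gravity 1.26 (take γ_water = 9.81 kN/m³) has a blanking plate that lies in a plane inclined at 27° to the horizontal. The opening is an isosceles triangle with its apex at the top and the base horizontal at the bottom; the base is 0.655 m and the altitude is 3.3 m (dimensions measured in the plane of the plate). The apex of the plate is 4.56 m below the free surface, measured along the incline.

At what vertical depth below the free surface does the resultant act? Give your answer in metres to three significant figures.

γ = 1.26 × 9.81 = 12.3606 kN/m³.
Let θ = 27° be the plate's angle to the horizontal; measure y along the incline from where the plane meets the free surface. Vertical depth h = y·sinθ with sinθ = 0.453990.
With the apex up, the centroid sits 2h/3 = 2 × 3.3/3 = 2.2 m below the apex, so y_c = 4.56 + 2.2 = 6.76 m and h_c = 6.76 × 0.453990 = 3.06897 m.
A = ½ × 0.655 × 3.3 = 1.08075 m².
Resultant F = γ·h_c·A = 12.3606 × 3.06897 × 1.08075 = 40.9975 kN.
I_c = b·h³/36 = 0.655 × 3.3³/36 = 0.653854 m⁴.
Centre of pressure: y_p = y_c + I_c/(y_c·A) = 6.76 + 0.653854/(6.76 × 1.08075) = 6.76 + 0.0894971 = 6.8495 m along the plane.
Vertically, h_p = y_p·sinθ = 6.8495 × 0.453990 = 3.1096 m.

h_p = 3.11 m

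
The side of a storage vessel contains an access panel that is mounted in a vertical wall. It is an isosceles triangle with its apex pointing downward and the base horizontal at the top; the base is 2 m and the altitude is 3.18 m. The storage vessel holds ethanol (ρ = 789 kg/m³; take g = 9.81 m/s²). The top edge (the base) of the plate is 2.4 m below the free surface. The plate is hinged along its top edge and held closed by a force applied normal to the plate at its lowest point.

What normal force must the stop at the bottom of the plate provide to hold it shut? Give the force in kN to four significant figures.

γ = ρg = 789 × 9.81 / 1000 = 7.74009 kN/m³.
With the apex down, the centroid sits h/3 = 3.18/3 = 1.06 m below the base (the top edge), so the centroid depth is h_c = 2.4 + 1.06 = 3.46 m.
A = ½ × 2 × 3.18 = 3.18 m².
Resultant F = γ·h_c·A = 7.74009 × 3.46 × 3.18 = 85.1627 kN.
I_c = b·h³/36 = 2 × 3.18³/36 = 1.78652 m⁴.
Centre of pressure: y_p = y_c + I_c/(y_c·A) = 3.46 + 1.78652/(3.46 × 3.18) = 3.46 + 0.16237 = 3.62237 m along the plane.
The resultant acts 1.06 + 0.16237 = 1.22237 m (along the plate) below the hinge at the top edge, so the moment about the hinge is M = F × 1.22237 = 85.1627 × 1.22237 = 104.1 kN·m.
A normal force at the bottom, 3.18 m from the hinge, must supply this moment: P = 104.1/3.18 = 32.7358 kN.

P ≈ 32.74 kN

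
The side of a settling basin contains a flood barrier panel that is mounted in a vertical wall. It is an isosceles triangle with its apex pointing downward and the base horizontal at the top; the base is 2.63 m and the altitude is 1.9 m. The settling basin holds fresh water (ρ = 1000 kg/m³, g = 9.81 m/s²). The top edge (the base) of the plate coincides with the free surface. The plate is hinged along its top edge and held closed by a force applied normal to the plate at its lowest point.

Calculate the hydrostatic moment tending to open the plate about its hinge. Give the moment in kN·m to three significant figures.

M ≈ 14.7 kN·m

γ = ρg = 1000 × 9.81 = 9810 N/m³ = 9.81 kN/m³.
With the apex down, the centroid sits h/3 = 1.9/3 = 0.633333 m below the base (the top edge), so the centroid depth is h_c = 0.633333 m.
A = ½ × 2.63 × 1.9 = 2.4985 m².
Resultant F = γ·h_c·A = 9.81 × 0.633333 × 2.4985 = 15.5232 kN.
I_c = b·h³/36 = 2.63 × 1.9³/36 = 0.501088 m⁴.
Centre of pressure: y_p = y_c + I_c/(y_c·A) = 0.633333 + 0.501088/(0.633333 × 2.4985) = 0.633333 + 0.316667 = 0.95 m along the plane.
The resultant acts 0.633333 + 0.316667 = 0.95 m (along the plate) below the hinge at the top edge, so the moment about the hinge is M = F × 0.95 = 15.5232 × 0.95 = 14.747 kN·m.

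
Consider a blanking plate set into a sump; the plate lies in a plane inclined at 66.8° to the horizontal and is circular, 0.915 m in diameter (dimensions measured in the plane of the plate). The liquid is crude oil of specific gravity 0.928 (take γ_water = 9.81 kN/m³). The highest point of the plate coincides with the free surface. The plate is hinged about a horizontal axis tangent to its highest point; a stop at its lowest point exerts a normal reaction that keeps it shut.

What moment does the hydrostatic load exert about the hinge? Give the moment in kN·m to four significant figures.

M ≈ 1.440 kN·m

γ = 0.928 × 9.81 = 9.10368 kN/m³.
Let θ = 66.8° be the plate's angle to the horizontal; measure y along the incline from where the plane meets the free surface. Vertical depth h = y·sinθ with sinθ = 0.919135.
The centroid is at the centre, 0.4575 m below the top of the plate, so y_c = 0.4575 m and h_c = 0.4575 × 0.919135 = 0.420504 m.
A = π(0.4575)² = 0.657555 m².
Resultant F = γ·h_c·A = 9.10368 × 0.420504 × 0.657555 = 2.51721 kN.
I_c = πr⁴/4 = π × 0.4575⁴/4 = 0.0344076 m⁴.
Centre of pressure: y_p = y_c + I_c/(y_c·A) = 0.4575 + 0.0344076/(0.4575 × 0.657555) = 0.4575 + 0.114375 = 0.571875 m along the plane.
The resultant acts 0.4575 + 0.114375 = 0.571875 m (along the plate) below the hinge at the top edge, so the moment about the hinge is M = F × 0.571875 = 2.51721 × 0.571875 = 1.43953 kN·m.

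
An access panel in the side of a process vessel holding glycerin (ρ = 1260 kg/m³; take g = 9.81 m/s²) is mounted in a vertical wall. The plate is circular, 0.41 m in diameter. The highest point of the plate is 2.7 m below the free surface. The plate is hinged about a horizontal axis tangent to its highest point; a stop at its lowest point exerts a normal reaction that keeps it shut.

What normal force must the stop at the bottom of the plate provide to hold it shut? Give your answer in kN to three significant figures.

P ≈ 2.41 kN

γ = ρg = 1260 × 9.81 / 1000 = 12.3606 kN/m³.
The centroid is at the centre, 0.205 m below the top of the plate, so the centroid depth is h_c = 2.7 + 0.205 = 2.905 m.
A = π(0.205)² = 0.132025 m².
Resultant F = γ·h_c·A = 12.3606 × 2.905 × 0.132025 = 4.74069 kN.
I_c = πr⁴/4 = π × 0.205⁴/4 = 0.00138709 m⁴.
Centre of pressure: y_p = y_c + I_c/(y_c·A) = 2.905 + 0.00138709/(2.905 × 0.132025) = 2.905 + 0.00361662 = 2.90862 m along the plane.
The resultant acts 0.205 + 0.00361662 = 0.208617 m (along the plate) below the hinge at the top edge, so the moment about the hinge is M = F × 0.208617 = 4.74069 × 0.208617 = 0.988989 kN·m.
A normal force at the bottom, 0.41 m from the hinge, must supply this moment: P = 0.988989/0.41 = 2.41217 kN.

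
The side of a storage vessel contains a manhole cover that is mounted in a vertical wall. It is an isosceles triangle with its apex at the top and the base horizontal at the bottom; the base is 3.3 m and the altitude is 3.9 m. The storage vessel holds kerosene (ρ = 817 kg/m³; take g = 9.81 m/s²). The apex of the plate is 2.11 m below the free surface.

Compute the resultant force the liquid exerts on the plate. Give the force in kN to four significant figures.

γ = ρg = 817 × 9.81 / 1000 = 8.01477 kN/m³.
With the apex up, the centroid sits 2h/3 = 2 × 3.9/3 = 2.6 m below the apex, so the centroid depth is h_c = 2.11 + 2.6 = 4.71 m.
A = ½ × 3.3 × 3.9 = 6.435 m².
Resultant F = γ·h_c·A = 8.01477 × 4.71 × 6.435 = 242.918 kN.

F ≈ 242.9 kN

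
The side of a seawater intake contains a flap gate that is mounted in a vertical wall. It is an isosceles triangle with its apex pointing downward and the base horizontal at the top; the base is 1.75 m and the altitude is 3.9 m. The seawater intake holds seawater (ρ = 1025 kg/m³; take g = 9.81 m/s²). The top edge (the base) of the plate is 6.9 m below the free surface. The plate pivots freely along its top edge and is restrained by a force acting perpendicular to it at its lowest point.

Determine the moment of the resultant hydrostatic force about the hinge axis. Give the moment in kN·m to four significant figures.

γ = ρg = 1025 × 9.81 / 1000 = 10.05525 kN/m³.
With the apex down, the centroid sits h/3 = 3.9/3 = 1.3 m below the base (the top edge), so the centroid depth is h_c = 6.9 + 1.3 = 8.2 m.
A = ½ × 1.75 × 3.9 = 3.4125 m².
Resultant F = γ·h_c·A = 10.05525 × 8.2 × 3.4125 = 281.371 kN.
I_c = b·h³/36 = 1.75 × 3.9³/36 = 2.88356 m⁴.
Centre of pressure: y_p = y_c + I_c/(y_c·A) = 8.2 + 2.88356/(8.2 × 3.4125) = 8.2 + 0.103049 = 8.30305 m along the plane.
The resultant acts 1.3 + 0.103049 = 1.40305 m (along the plate) below the hinge at the top edge, so the moment about the hinge is M = F × 1.40305 = 281.371 × 1.40305 = 394.778 kN·m.

M ≈ 394.8 kN·m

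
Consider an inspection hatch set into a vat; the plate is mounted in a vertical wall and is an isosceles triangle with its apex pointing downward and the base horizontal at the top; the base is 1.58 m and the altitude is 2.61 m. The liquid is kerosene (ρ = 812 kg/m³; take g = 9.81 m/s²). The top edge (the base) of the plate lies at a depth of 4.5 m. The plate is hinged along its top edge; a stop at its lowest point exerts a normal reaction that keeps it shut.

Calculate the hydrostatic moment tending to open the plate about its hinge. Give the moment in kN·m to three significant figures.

γ = ρg = 812 × 9.81 / 1000 = 7.96572 kN/m³.
With the apex down, the centroid sits h/3 = 2.61/3 = 0.87 m below the base (the top edge), so the centroid depth is h_c = 4.5 + 0.87 = 5.37 m.
A = ½ × 1.58 × 2.61 = 2.0619 m².
Resultant F = γ·h_c·A = 7.96572 × 5.37 × 2.0619 = 88.1997 kN.
I_c = b·h³/36 = 1.58 × 2.61³/36 = 0.780326 m⁴.
Centre of pressure: y_p = y_c + I_c/(y_c·A) = 5.37 + 0.780326/(5.37 × 2.0619) = 5.37 + 0.0704749 = 5.44047 m along the plane.
The resultant acts 0.87 + 0.0704749 = 0.940475 m (along the plate) below the hinge at the top edge, so the moment about the hinge is M = F × 0.940475 = 88.1997 × 0.940475 = 82.9496 kN·m.

M ≈ 82.9 kN·m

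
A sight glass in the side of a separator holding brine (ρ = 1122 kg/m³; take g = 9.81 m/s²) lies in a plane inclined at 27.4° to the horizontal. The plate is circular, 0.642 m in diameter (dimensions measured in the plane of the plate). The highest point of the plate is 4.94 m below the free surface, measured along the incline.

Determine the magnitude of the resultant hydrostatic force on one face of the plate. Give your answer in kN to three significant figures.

F ≈ 8.63 kN

γ = ρg = 1122 × 9.81 / 1000 = 11.00682 kN/m³.
Let θ = 27.4° be the plate's angle to the horizontal; measure y along the incline from where the plane meets the free surface. Vertical depth h = y·sinθ with sinθ = 0.460200.
The centroid is at the centre, 0.321 m below the top of the plate, so y_c = 4.94 + 0.321 = 5.261 m and h_c = 5.261 × 0.460200 = 2.42111 m.
A = π(0.321)² = 0.323713 m².
Resultant F = γ·h_c·A = 11.00682 × 2.42111 × 0.323713 = 8.62654 kN.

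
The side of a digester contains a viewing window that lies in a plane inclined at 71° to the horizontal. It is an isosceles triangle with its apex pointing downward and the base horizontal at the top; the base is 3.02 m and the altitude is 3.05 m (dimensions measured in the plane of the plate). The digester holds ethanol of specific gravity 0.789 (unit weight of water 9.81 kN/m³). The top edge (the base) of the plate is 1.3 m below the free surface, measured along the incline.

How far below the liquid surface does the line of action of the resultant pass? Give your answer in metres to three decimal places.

h_p = 2.401 m

γ = 0.789 × 9.81 = 7.74009 kN/m³.
Let θ = 71° be the plate's angle to the horizontal; measure y along the incline from where the plane meets the free surface. Vertical depth h = y·sinθ with sinθ = 0.945519.
With the apex down, the centroid sits h/3 = 3.05/3 = 1.01667 m below the base (the top edge), so y_c = 1.3 + 1.01667 = 2.31667 m and h_c = 2.31667 × 0.945519 = 2.19046 m.
A = ½ × 3.02 × 3.05 = 4.6055 m².
Resultant F = γ·h_c·A = 7.74009 × 2.19046 × 4.6055 = 78.0833 kN.
I_c = b·h³/36 = 3.02 × 3.05³/36 = 2.38015 m⁴.
Centre of pressure: y_p = y_c + I_c/(y_c·A) = 2.31667 + 2.38015/(2.31667 × 4.6055) = 2.31667 + 0.223081 = 2.53975 m along the plane.
Vertically, h_p = y_p·sinθ = 2.53975 × 0.945519 = 2.40138 m.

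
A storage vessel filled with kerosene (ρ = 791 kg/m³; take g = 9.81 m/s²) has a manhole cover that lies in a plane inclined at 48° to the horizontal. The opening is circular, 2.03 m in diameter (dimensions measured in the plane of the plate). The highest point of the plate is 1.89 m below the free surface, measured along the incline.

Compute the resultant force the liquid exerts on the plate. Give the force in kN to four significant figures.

γ = ρg = 791 × 9.81 / 1000 = 7.75971 kN/m³.
Let θ = 48° be the plate's angle to the horizontal; measure y along the incline from where the plane meets the free surface. Vertical depth h = y·sinθ with sinθ = 0.743145.
The centroid is at the centre, 1.015 m below the top of the plate, so y_c = 1.89 + 1.015 = 2.905 m and h_c = 2.905 × 0.743145 = 2.15884 m.
A = π(1.015)² = 3.23655 m².
Resultant F = γ·h_c·A = 7.75971 × 2.15884 × 3.23655 = 54.2186 kN.

F ≈ 54.22 kN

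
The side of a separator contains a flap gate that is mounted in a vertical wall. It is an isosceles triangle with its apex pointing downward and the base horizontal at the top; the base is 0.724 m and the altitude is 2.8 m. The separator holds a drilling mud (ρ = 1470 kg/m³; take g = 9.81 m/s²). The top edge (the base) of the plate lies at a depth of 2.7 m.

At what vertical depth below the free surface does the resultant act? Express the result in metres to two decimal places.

h_p = 3.75 m

γ = ρg = 1470 × 9.81 / 1000 = 14.4207 kN/m³.
With the apex down, the centroid sits h/3 = 2.8/3 = 0.933333 m below the base (the top edge), so the centroid depth is h_c = 2.7 + 0.933333 = 3.63333 m.
A = ½ × 0.724 × 2.8 = 1.0136 m².
Resultant F = γ·h_c·A = 14.4207 × 3.63333 × 1.0136 = 53.1077 kN.
I_c = b·h³/36 = 0.724 × 2.8³/36 = 0.441479 m⁴.
Centre of pressure: y_p = y_c + I_c/(y_c·A) = 3.63333 + 0.441479/(3.63333 × 1.0136) = 3.63333 + 0.119878 = 3.75321 m along the plane.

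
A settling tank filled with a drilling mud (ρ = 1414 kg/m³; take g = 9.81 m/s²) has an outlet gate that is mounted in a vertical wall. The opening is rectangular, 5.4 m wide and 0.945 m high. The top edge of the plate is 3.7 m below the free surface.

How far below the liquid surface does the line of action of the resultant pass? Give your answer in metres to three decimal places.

γ = ρg = 1414 × 9.81 / 1000 = 13.87134 kN/m³.
The centroid lies 0.945/2 = 0.4725 m below the top edge, so the centroid depth is h_c = 3.7 + 0.4725 = 4.1725 m.
A = 5.4 × 0.945 = 5.103 m².
Resultant F = γ·h_c·A = 13.87134 × 4.1725 × 5.103 = 295.352 kN.
I_c = b·h³/12 = 5.4 × 0.945³/12 = 0.379759 m⁴.
Centre of pressure: y_p = y_c + I_c/(y_c·A) = 4.1725 + 0.379759/(4.1725 × 5.103) = 4.1725 + 0.0178355 = 4.19034 m along the plane.

h_p = 4.190 m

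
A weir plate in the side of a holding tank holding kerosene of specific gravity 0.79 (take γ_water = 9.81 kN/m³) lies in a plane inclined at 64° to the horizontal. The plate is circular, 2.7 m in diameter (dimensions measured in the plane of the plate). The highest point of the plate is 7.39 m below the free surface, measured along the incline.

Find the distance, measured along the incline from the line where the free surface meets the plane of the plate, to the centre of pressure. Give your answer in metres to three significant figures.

y_p = 8.79 m

γ = 0.79 × 9.81 = 7.7499 kN/m³.
Let θ = 64° be the plate's angle to the horizontal; measure y along the incline from where the plane meets the free surface. Vertical depth h = y·sinθ with sinθ = 0.898794.
The centroid is at the centre, 1.35 m below the top of the plate, so y_c = 7.39 + 1.35 = 8.74 m and h_c = 8.74 × 0.898794 = 7.85546 m.
A = π(1.35)² = 5.72555 m².
Resultant F = γ·h_c·A = 7.7499 × 7.85546 × 5.72555 = 348.566 kN.
I_c = πr⁴/4 = π × 1.35⁴/4 = 2.6087 m⁴.
Centre of pressure: y_p = y_c + I_c/(y_c·A) = 8.74 + 2.6087/(8.74 × 5.72555) = 8.74 + 0.0521309 = 8.79213 m along the plane.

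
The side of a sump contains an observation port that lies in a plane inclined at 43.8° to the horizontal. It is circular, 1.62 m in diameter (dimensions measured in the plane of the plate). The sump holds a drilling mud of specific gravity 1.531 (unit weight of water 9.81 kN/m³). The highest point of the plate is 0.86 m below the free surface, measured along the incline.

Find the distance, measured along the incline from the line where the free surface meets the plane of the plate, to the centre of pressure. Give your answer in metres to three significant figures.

y_p = 1.77 m

γ = 1.531 × 9.81 = 15.01911 kN/m³.
Let θ = 43.8° be the plate's angle to the horizontal; measure y along the incline from where the plane meets the free surface. Vertical depth h = y·sinθ with sinθ = 0.692143.
The centroid is at the centre, 0.81 m below the top of the plate, so y_c = 0.86 + 0.81 = 1.67 m and h_c = 1.67 × 0.692143 = 1.15588 m.
A = π(0.81)² = 2.0612 m².
Resultant F = γ·h_c·A = 15.01911 × 1.15588 × 2.0612 = 35.783 kN.
I_c = πr⁴/4 = π × 0.81⁴/4 = 0.338088 m⁴.
Centre of pressure: y_p = y_c + I_c/(y_c·A) = 1.67 + 0.338088/(1.67 × 2.0612) = 1.67 + 0.0982185 = 1.76822 m along the plane.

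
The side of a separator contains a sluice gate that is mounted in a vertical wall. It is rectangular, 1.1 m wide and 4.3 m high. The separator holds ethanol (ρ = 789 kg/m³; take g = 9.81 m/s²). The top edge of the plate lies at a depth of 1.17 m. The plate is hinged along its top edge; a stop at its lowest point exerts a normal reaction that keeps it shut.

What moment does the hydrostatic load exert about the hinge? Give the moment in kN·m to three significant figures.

γ = ρg = 789 × 9.81 / 1000 = 7.74009 kN/m³.
The centroid lies 4.3/2 = 2.15 m below the top edge, so the centroid depth is h_c = 1.17 + 2.15 = 3.32 m.
A = 1.1 × 4.3 = 4.73 m².
Resultant F = γ·h_c·A = 7.74009 × 3.32 × 4.73 = 121.547 kN.
I_c = b·h³/12 = 1.1 × 4.3³/12 = 7.28814 m⁴.
Centre of pressure: y_p = y_c + I_c/(y_c·A) = 3.32 + 7.28814/(3.32 × 4.73) = 3.32 + 0.464106 = 3.78411 m along the plane.
The resultant acts 2.15 + 0.464106 = 2.61411 m (along the plate) below the hinge at the top edge, so the moment about the hinge is M = F × 2.61411 = 121.547 × 2.61411 = 317.737 kN·m.

M ≈ 318 kN·m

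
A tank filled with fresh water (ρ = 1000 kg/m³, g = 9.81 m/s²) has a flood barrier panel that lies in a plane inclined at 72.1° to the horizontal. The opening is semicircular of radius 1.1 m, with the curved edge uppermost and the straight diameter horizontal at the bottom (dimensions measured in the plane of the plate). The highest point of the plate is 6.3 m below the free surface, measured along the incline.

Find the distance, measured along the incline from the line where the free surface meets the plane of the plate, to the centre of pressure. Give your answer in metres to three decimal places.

γ = ρg = 1000 × 9.81 = 9810 N/m³ = 9.81 kN/m³.
Let θ = 72.1° be the plate's angle to the horizontal; measure y along the incline from where the plane meets the free surface. Vertical depth h = y·sinθ with sinθ = 0.951594.
The centroid lies 4r/(3π) = 0.466854 m above the diameter, so r − 4r/(3π) = 1.1 − 0.466854 = 0.633146 m below the topmost point, so y_c = 6.3 + 0.633146 = 6.93315 m and h_c = 6.93315 × 0.951594 = 6.59754 m.
A = πr²/2 = π × 1.1²/2 = 1.90066 m².
Resultant F = γ·h_c·A = 9.81 × 6.59754 × 1.90066 = 123.014 kN.
I_c = (π/8 − 8/(9π))·r⁴ = 0.109757 × 1.1⁴ = 0.160695 m⁴.
Centre of pressure: y_p = y_c + I_c/(y_c·A) = 6.93315 + 0.160695/(6.93315 × 1.90066) = 6.93315 + 0.0121946 = 6.94534 m along the plane.

y_p = 6.945 m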